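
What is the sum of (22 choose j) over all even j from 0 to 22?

2097152

Half of (1+1)^22 + (1−1)^22 gives the even-index sum: 2^21 = 2097152.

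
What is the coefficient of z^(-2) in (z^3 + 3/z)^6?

General term: C(6,j)·(z^3)^j·(3/z)^(6-j), with z-exponent 3j − 1(6−j) = 4j − 6.
Set 4j − 6 = -2: j = 1.
C(6,1) = 6; 1^1 = 1; 3^5 = 243.
Coefficient = 6 · 1 · 243 = 1458.

1458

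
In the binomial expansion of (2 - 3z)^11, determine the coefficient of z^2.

253440

The general term is C(11,j)·(2)^j·(-3z)^(11-j); the z^2 term has j = 9.
C(11,9) = 55.
Coefficient = C(11,9) · 2^9 · (-3)^2 = 55 · 512 · 9 = 253440.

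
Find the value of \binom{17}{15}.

136

C(17,15) = C(17,2) by symmetry.
C(17,2) = (17·16) / 2! = 272 / 2 = 136.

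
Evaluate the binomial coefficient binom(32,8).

10518300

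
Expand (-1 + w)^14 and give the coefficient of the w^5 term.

The general term is C(14,j)·(-1)^j·(w)^(14-j); the w^5 term has j = 9.
C(14,9) = 2002.
Coefficient = C(14,9) · (-1)^9 = 2002 · (-1) = -2002.

-2002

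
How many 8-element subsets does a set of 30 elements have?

5852925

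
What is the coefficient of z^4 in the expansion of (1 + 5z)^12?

309375

The general term is C(12,j)·(1)^j·(5z)^(12-j); the z^4 term has j = 8.
C(12,8) = 495.
Coefficient = C(12,8) · 5^4 = 495 · 625 = 309375.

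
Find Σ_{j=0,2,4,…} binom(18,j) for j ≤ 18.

131072

Half of (1+1)^18 + (1−1)^18 gives the even-index sum: 2^17 = 131072.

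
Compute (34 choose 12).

548354040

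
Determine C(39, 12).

3910797436

C(39,12) = (39·38·37·36·35·34·33·32·31·30·29·28) / 12! = 1873278229119897600 / 479001600 = 3910797436.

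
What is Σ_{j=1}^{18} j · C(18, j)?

Differentiating (1+x)^18 and setting x=1: Σ j·C(18,j) = 18·2^17 = 2359296.

2359296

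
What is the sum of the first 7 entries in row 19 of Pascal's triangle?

43796

1 + 19 + 171 + 969 + 3876 + 11628 + 27132 = 43796.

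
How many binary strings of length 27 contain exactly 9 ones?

4686825

Choose the 9 positions: C(27,9) = 4686825.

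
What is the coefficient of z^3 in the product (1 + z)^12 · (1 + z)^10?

(1 + z)^12(1 + z)^10 = (1 + z)^22, so the coefficient of z^3 is C(22,3)·1^3 = 1540·1 = 1540.

1540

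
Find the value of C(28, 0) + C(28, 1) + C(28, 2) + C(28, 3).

3683

1 + 28 + 378 + 3276 = 3683.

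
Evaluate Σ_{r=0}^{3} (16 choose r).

1 + 16 + 120 + 560 = 697.

697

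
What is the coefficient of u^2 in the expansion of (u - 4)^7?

-21504

The general term is C(7,j)·(u)^j·(-4)^(7-j); the u^2 term has j = 2.
C(7,2) = 21.
Coefficient = C(7,2) · (-4)^5 = 21 · (-1024) = -21504.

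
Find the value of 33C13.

573166440

C(33,13) = (33·32·31·30·29·28·27·26·25·24·23·22·21) / 13! = 3569119343741952000 / 6227020800 = 573166440.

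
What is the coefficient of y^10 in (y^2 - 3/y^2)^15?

-729729

General term: C(15,j)·(y^2)^j·(-3/y^2)^(15-j), with y-exponent 2j − 2(15−j) = 4j − 30.
Set 4j − 30 = 10: j = 10.
C(15,10) = 3003; 1^10 = 1; (-3)^5 = -243.
Coefficient = 3003 · 1 · (-243) = -729729.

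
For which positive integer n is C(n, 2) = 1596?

n(n−1)/2 = 1596 ⇒ n(n−1) = 3192. Since 57·56 = 3192, n = 57.

57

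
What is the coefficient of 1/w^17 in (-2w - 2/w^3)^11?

-675840

General term: C(11,j)·(-2w)^j·(-2/w^3)^(11-j), with w-exponent 1j − 3(11−j) = 4j − 33.
Set 4j − 33 = -17: j = 4.
C(11,4) = 330; (-2)^4 = 16; (-2)^7 = -128.
Coefficient = 330 · 16 · (-128) = -675840.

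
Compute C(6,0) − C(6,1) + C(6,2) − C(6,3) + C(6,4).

5

The partial alternating sum Σ_{k=0}^{4} (−1)^k C(6,k) = (−1)^4 C(5,4) = 5.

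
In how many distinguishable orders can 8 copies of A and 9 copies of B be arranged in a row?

Choose positions for the A's: C(17,8) = 24310.

24310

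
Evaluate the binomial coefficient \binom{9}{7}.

36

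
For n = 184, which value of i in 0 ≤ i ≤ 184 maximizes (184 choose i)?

92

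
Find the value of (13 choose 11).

C(13,11) = C(13,2) by symmetry.
C(13,2) = (13·12) / 2! = 156 / 2 = 78.

78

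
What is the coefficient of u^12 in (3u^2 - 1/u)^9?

General term: C(9,j)·(3u^2)^j·(-1/u)^(9-j), with u-exponent 2j − 1(9−j) = 3j − 9.
Set 3j − 9 = 12: j = 7.
C(9,7) = 36; 3^7 = 2187; (-1)^2 = 1.
Coefficient = 36 · 2187 · 1 = 78732.

78732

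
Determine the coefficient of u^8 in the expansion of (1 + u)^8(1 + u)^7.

6435

(1 + u)^8(1 + u)^7 = (1 + u)^15, so the coefficient of u^8 is C(15,8)·1^8 = 6435·1 = 6435.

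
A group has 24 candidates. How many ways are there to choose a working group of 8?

735471

This is C(24,8) = 735471.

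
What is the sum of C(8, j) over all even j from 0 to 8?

Half of (1+1)^8 + (1−1)^8 gives the even-index sum: 2^7 = 128.

128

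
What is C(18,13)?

8568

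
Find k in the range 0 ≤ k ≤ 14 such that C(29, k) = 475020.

C(29,k) increases on 0 ≤ k ≤ 14. C(29,5) = 118755 and C(29,6) = 475020, so k = 6.

6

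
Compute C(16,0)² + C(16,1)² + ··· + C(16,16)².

601080390

Σ C(16,i)² is the coefficient of x^16 in (1+x)^16(1+x)^16 = (1+x)^32, i.e. C(32,16) = 601080390.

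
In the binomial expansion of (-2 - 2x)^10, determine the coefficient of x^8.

46080

The general term is C(10,j)·(-2)^j·(-2x)^(10-j); the x^8 term has j = 2.
C(10,2) = 45.
Coefficient = C(10,2) · (-2)^2 · (-2)^8 = 45 · 4 · 256 = 46080.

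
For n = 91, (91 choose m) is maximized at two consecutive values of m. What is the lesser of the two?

45

For odd n = 91, C(91,m) peaks at m = (n−1)/2 and (n+1)/2; the lesser is 45.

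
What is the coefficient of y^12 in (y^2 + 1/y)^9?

36

General term: C(9,j)·(y^2)^j·(1/y)^(9-j), with y-exponent 2j − 1(9−j) = 3j − 9.
Set 3j − 9 = 12: j = 7.
C(9,7) = 36; 1^7 = 1; 1^2 = 1.
Coefficient = 36 · 1 · 1 = 36.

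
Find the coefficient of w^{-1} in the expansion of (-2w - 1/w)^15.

General term: C(15,j)·(-2w)^j·(-1/w)^(15-j), with w-exponent 1j − 1(15−j) = 2j − 15.
Set 2j − 15 = -1: j = 7.
C(15,7) = 6435; (-2)^7 = -128; (-1)^8 = 1.
Coefficient = 6435 · (-128) · 1 = -823680.

-823680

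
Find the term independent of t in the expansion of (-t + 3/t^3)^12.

-5940

General term: C(12,j)·(-t)^j·(3/t^3)^(12-j), with t-exponent 1j − 3(12−j) = 4j − 36.
Set 4j − 36 = 0: j = 9.
C(12,9) = 220; (-1)^9 = -1; 3^3 = 27.
Coefficient = 220 · (-1) · 27 = -5940.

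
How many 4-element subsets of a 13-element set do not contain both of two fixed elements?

660

All 4-subsets: C(13,4) = 715. Those containing both fixed elements: C(11,2) = 55.
715 − 55 = 660.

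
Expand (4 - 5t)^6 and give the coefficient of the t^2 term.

The general term is C(6,j)·(4)^j·(-5t)^(6-j); the t^2 term has j = 4.
C(6,4) = 15.
Coefficient = C(6,4) · 4^4 · (-5)^2 = 15 · 256 · 25 = 96000.

96000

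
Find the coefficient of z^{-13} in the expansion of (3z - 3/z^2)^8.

General term: C(8,j)·(3z)^j·(-3/z^2)^(8-j), with z-exponent 1j − 2(8−j) = 3j − 16.
Set 3j − 16 = -13: j = 1.
C(8,1) = 8; 3^1 = 3; (-3)^7 = -2187.
Coefficient = 8 · 3 · (-2187) = -52488.

-52488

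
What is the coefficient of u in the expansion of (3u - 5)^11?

The general term is C(11,j)·(3u)^j·(-5)^(11-j); the u^1 term has j = 1.
C(11,1) = 11.
Coefficient = C(11,1) · 3^1 · (-5)^10 = 11 · 3 · 9765625 = 322265625.

322265625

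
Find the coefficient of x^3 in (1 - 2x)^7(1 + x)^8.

56

Coefficient of x^3 = Σ_{j} C(7,j)·(-2)^j·C(8,3-j)·1^(3-j) for j from 0 to 3.
= 56 + (-392) + 672 + (-280) = 56.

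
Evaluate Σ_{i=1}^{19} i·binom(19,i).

Since i·C(19,i) = 19·C(18,i−1), the sum is 19·2^18 = 19·262144 = 4980736.

4980736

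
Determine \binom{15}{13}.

C(15,13) = C(15,2) by symmetry.
C(15,2) = (15·14) / 2! = 210 / 2 = 105.

105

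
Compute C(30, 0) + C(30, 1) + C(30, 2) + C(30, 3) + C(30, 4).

31931

1 + 30 + 435 + 4060 + 27405 = 31931.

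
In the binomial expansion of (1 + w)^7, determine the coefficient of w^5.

21

The general term is C(7,j)·(1)^j·(w)^(7-j); the w^5 term has j = 2.
C(7,2) = 21.
Coefficient = C(7,2) = 21.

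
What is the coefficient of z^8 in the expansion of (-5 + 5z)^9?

-17578125

The general term is C(9,j)·(-5)^j·(5z)^(9-j); the z^8 term has j = 1.
C(9,1) = 9.
Coefficient = C(9,1) · (-5)^1 · 5^8 = 9 · (-5) · 390625 = -17578125.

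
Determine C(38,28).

472733756

C(38,28) = C(38,10) by symmetry.
C(38,10) = (38·37·36·35·34·33·32·31·30·29) / 10! = 1715456253772800 / 3628800 = 472733756.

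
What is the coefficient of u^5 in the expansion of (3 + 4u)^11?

344881152

The general term is C(11,j)·(3)^j·(4u)^(11-j); the u^5 term has j = 6.
C(11,6) = 462.
Coefficient = C(11,6) · 3^6 · 4^5 = 462 · 729 · 1024 = 344881152.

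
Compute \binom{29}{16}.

67863915

C(29,16) = C(29,13) by symmetry.
C(29,13) = (29·28·27·26·25·24·23·22·21·20·19·18·17) / 13! = 422590010274432000 / 6227020800 = 67863915.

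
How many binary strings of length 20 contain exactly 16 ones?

Choose the 16 positions: C(20,16) = 4845.

4845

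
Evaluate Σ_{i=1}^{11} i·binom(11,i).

11264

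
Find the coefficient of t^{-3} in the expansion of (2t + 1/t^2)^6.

160

General term: C(6,j)·(2t)^j·(1/t^2)^(6-j), with t-exponent 1j − 2(6−j) = 3j − 12.
Set 3j − 12 = -3: j = 3.
C(6,3) = 20; 2^3 = 8; 1^3 = 1.
Coefficient = 20 · 8 · 1 = 160.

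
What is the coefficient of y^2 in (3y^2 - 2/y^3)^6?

General term: C(6,j)·(3y^2)^j·(-2/y^3)^(6-j), with y-exponent 2j − 3(6−j) = 5j − 18.
Set 5j − 18 = 2: j = 4.
C(6,4) = 15; 3^4 = 81; (-2)^2 = 4.
Coefficient = 15 · 81 · 4 = 4860.

4860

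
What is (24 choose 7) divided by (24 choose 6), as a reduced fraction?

18/7

C(n,k+1)/C(n,k) = (n−k)/(k+1) = (24−6)/(6+1) = 18/7.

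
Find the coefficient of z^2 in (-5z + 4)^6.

The general term is C(6,j)·(-5z)^j·(4)^(6-j); the z^2 term has j = 2.
C(6,2) = 15.
Coefficient = C(6,2) · (-5)^2 · 4^4 = 15 · 25 · 256 = 96000.

96000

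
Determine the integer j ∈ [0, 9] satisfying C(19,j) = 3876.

4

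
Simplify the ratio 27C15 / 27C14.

C(n,k+1)/C(n,k) = (n−k)/(k+1) = (27−14)/(14+1) = 13/15.

13/15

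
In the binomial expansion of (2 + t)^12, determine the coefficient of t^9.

The general term is C(12,j)·(2)^j·(t)^(12-j); the t^9 term has j = 3.
C(12,3) = 220.
Coefficient = C(12,3) · 2^3 = 220 · 8 = 1760.

1760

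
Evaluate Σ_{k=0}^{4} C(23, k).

1 + 23 + 253 + 1771 + 8855 = 10903.

10903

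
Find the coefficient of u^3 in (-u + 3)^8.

-13608

The general term is C(8,j)·(-u)^j·(3)^(8-j); the u^3 term has j = 3.
C(8,3) = 56.
Coefficient = C(8,3) · (-1)^3 · 3^5 = 56 · (-1) · 243 = -13608.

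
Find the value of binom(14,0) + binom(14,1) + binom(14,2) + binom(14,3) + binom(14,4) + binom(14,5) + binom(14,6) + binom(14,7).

1 + 14 + 91 + 364 + 1001 + 2002 + 3003 + 3432 = 9908.

9908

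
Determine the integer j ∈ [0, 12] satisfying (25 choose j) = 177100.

C(25,j) increases on 0 ≤ j ≤ 12. C(25,5) = 53130 and C(25,6) = 177100, so j = 6.

6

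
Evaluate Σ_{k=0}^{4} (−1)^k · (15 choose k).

1001

The partial alternating sum Σ_{k=0}^{4} (−1)^k C(15,k) = (−1)^4 C(14,4) = 1001.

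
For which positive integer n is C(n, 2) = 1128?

48

n(n−1)/2 = 1128 ⇒ n(n−1) = 2256. Since 48·47 = 2256, n = 48.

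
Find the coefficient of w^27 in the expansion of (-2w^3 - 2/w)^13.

-2342912

General term: C(13,j)·(-2w^3)^j·(-2/w)^(13-j), with w-exponent 3j − 1(13−j) = 4j − 13.
Set 4j − 13 = 27: j = 10.
C(13,10) = 286; (-2)^10 = 1024; (-2)^3 = -8.
Coefficient = 286 · 1024 · (-8) = -2342912.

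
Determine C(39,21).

62359143990

C(39,21) = C(39,18) by symmetry.
C(39,18) = (39·38·37·36·35·34·33·32·31·30·29·28·27·26·25·24·23·22) / 18! = 399246543793282239774720000 / 6402373705728000 = 62359143990.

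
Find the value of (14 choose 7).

3432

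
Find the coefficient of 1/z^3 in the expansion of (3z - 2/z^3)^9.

General term: C(9,j)·(3z)^j·(-2/z^3)^(9-j), with z-exponent 1j − 3(9−j) = 4j − 27.
Set 4j − 27 = -3: j = 6.
C(9,6) = 84; 3^6 = 729; (-2)^3 = -8.
Coefficient = 84 · 729 · (-8) = -489888.

-489888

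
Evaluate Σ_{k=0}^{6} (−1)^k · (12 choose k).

462

The partial alternating sum Σ_{k=0}^{6} (−1)^k C(12,k) = (−1)^6 C(11,6) = 462.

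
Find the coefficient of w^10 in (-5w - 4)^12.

The general term is C(12,j)·(-5w)^j·(-4)^(12-j); the w^10 term has j = 10.
C(12,10) = 66.
Coefficient = C(12,10) · (-5)^10 · (-4)^2 = 66 · 9765625 · 16 = 10312500000.

10312500000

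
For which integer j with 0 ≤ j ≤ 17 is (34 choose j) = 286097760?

11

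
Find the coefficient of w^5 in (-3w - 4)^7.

-81648

The general term is C(7,j)·(-3w)^j·(-4)^(7-j); the w^5 term has j = 5.
C(7,5) = 21.
Coefficient = C(7,5) · (-3)^5 · (-4)^2 = 21 · (-243) · 16 = -81648.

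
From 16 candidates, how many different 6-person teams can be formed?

This is C(16,6) = 8008.

8008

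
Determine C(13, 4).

C(13,4) = (13·12·11·10) / 4! = 17160 / 24 = 715.

715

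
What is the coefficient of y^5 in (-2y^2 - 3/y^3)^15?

-747242496

General term: C(15,j)·(-2y^2)^j·(-3/y^3)^(15-j), with y-exponent 2j − 3(15−j) = 5j − 45.
Set 5j − 45 = 5: j = 10.
C(15,10) = 3003; (-2)^10 = 1024; (-3)^5 = -243.
Coefficient = 3003 · 1024 · (-243) = -747242496.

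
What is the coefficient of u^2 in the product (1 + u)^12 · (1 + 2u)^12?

618

Coefficient of u^2 = Σ_{j} C(12,j)·1^j·C(12,2-j)·2^(2-j) for j from 0 to 2.
= 264 + 288 + 66 = 618.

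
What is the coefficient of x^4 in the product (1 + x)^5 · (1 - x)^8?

Coefficient of x^4 = Σ_{j} C(5,j)·1^j·C(8,4-j)·(-1)^(4-j) for j from 0 to 4.
= 70 + (-280) + 280 + (-80) + 5 = -5.

-5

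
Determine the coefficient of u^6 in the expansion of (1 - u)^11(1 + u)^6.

Coefficient of u^6 = Σ_{j} C(11,j)·(-1)^j·C(6,6-j)·1^(6-j) for j from 0 to 6.
= 1 + (-66) + 825 + (-3300) + 4950 + (-2772) + 462 = 100.

100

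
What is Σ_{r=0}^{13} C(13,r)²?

Σ C(13,r)² is the coefficient of x^13 in (1+x)^13(1+x)^13 = (1+x)^26, i.e. C(26,13) = 10400600.

10400600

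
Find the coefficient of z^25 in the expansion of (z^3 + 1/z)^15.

3003

General term: C(15,j)·(z^3)^j·(1/z)^(15-j), with z-exponent 3j − 1(15−j) = 4j − 15.
Set 4j − 15 = 25: j = 10.
C(15,10) = 3003; 1^10 = 1; 1^5 = 1.
Coefficient = 3003 · 1 · 1 = 3003.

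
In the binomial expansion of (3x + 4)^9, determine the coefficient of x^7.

The general term is C(9,j)·(3x)^j·(4)^(9-j); the x^7 term has j = 7.
C(9,7) = 36.
Coefficient = C(9,7) · 3^7 · 4^2 = 36 · 2187 · 16 = 1259712.

1259712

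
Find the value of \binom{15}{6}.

5005

C(15,6) = (15·14·13·12·11·10) / 6! = 3603600 / 720 = 5005.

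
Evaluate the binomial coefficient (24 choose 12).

2704156

C(24,12) = (24·23·22·21·20·19·18·17·16·15·14·13) / 12! = 1295295050649600 / 479001600 = 2704156.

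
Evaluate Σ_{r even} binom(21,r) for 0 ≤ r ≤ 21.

1048576

Even-r terms of row 21 sum to 2^20 = 1048576.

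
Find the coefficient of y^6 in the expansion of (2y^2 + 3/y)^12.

43110144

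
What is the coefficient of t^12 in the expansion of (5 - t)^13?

The general term is C(13,j)·(5)^j·(-t)^(13-j); the t^12 term has j = 1.
C(13,1) = 13.
Coefficient = C(13,1) · 5^1 = 13 · 5 = 65.

65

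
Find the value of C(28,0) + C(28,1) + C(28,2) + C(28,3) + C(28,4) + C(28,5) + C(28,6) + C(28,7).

1683218

1 + 28 + 378 + 3276 + 20475 + 98280 + 376740 + 1184040 = 1683218.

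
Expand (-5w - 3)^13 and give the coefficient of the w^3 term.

-2111001750

The general term is C(13,j)·(-5w)^j·(-3)^(13-j); the w^3 term has j = 3.
C(13,3) = 286.
Coefficient = C(13,3) · (-5)^3 · (-3)^10 = 286 · (-125) · 59049 = -2111001750.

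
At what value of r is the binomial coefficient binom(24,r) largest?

12

C(24,r) is maximized at r = 24/2 = 12.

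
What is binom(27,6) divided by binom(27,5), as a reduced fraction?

11/3

C(n,k+1)/C(n,k) = (n−k)/(k+1) = (27−5)/(5+1) = 22/6 = 11/3.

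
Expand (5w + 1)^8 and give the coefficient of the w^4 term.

43750

The general term is C(8,j)·(5w)^j·(1)^(8-j); the w^4 term has j = 4.
C(8,4) = 70.
Coefficient = C(8,4) · 5^4 = 70 · 625 = 43750.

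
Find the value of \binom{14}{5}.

C(14,5) = (14·13·12·11·10) / 5! = 240240 / 120 = 2002.

2002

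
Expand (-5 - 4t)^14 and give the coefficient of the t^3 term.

1137500000000

The general term is C(14,j)·(-5)^j·(-4t)^(14-j); the t^3 term has j = 11.
C(14,11) = 364.
Coefficient = C(14,11) · (-5)^11 · (-4)^3 = 364 · (-48828125) · (-64) = 1137500000000.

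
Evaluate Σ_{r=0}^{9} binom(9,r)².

Σ C(9,r)² is the coefficient of x^9 in (1+x)^9(1+x)^9 = (1+x)^18, i.e. C(18,9) = 48620.

48620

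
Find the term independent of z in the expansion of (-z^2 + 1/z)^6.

15

General term: C(6,j)·(-z^2)^j·(1/z)^(6-j), with z-exponent 2j − 1(6−j) = 3j − 6.
Set 3j − 6 = 0: j = 2.
C(6,2) = 15; (-1)^2 = 1; 1^4 = 1.
Coefficient = 15 · 1 · 1 = 15.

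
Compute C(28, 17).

21474180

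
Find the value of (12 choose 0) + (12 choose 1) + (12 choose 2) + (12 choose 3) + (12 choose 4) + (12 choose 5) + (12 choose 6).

1 + 12 + 66 + 220 + 495 + 792 + 924 = 2510.

2510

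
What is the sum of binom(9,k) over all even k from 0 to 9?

Even-k terms of row 9 sum to 2^8 = 256.

256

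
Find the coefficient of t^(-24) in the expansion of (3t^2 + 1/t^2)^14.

General term: C(14,j)·(3t^2)^j·(1/t^2)^(14-j), with t-exponent 2j − 2(14−j) = 4j − 28.
Set 4j − 28 = -24: j = 1.
C(14,1) = 14; 3^1 = 3; 1^13 = 1.
Coefficient = 14 · 3 · 1 = 42.

42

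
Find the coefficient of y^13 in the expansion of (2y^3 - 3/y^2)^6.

General term: C(6,j)·(2y^3)^j·(-3/y^2)^(6-j), with y-exponent 3j − 2(6−j) = 5j − 12.
Set 5j − 12 = 13: j = 5.
C(6,5) = 6; 2^5 = 32; (-3)^1 = -3.
Coefficient = 6 · 32 · (-3) = -576.

-576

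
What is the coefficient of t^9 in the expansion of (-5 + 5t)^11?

2685546875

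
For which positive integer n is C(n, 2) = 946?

44

n(n−1)/2 = 946 ⇒ n(n−1) = 1892. Since 44·43 = 1892, n = 44.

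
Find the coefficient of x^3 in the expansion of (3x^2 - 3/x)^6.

-14580

General term: C(6,j)·(3x^2)^j·(-3/x)^(6-j), with x-exponent 2j − 1(6−j) = 3j − 6.
Set 3j − 6 = 3: j = 3.
C(6,3) = 20; 3^3 = 27; (-3)^3 = -27.
Coefficient = 20 · 27 · (-27) = -14580.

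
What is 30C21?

C(30,21) = C(30,9) by symmetry.
C(30,9) = (30·29·28·27·26·25·24·23·22) / 9! = 5191778592000 / 362880 = 14307150.

14307150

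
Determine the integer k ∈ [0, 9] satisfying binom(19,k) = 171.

2

C(19,k) increases on 0 ≤ k ≤ 9. C(19,1) = 19 and C(19,2) = 171, so k = 2.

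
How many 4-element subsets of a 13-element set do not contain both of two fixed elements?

All 4-subsets: C(13,4) = 715. Those containing both fixed elements: C(11,2) = 55.
715 − 55 = 660.

660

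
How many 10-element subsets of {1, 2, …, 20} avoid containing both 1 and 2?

All 10-subsets: C(20,10) = 184756. Those containing both fixed elements: C(18,8) = 43758.
184756 − 43758 = 140998.

140998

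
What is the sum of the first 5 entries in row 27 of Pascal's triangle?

1 + 27 + 351 + 2925 + 17550 = 20854.

20854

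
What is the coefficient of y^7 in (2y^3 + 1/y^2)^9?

General term: C(9,j)·(2y^3)^j·(1/y^2)^(9-j), with y-exponent 3j − 2(9−j) = 5j − 18.
Set 5j − 18 = 7: j = 5.
C(9,5) = 126; 2^5 = 32; 1^4 = 1.
Coefficient = 126 · 32 · 1 = 4032.

4032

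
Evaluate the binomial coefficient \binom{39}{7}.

15380937

C(39,7) = (39·38·37·36·35·34·33) / 7! = 77519922480 / 5040 = 15380937.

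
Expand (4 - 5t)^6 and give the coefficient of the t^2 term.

96000

The general term is C(6,j)·(4)^j·(-5t)^(6-j); the t^2 term has j = 4.
C(6,4) = 15.
Coefficient = C(6,4) · 4^4 · (-5)^2 = 15 · 256 · 25 = 96000.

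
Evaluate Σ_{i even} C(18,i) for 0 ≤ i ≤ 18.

131072

Even-i terms of row 18 sum to 2^17 = 131072.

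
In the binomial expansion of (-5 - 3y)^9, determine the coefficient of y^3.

The general term is C(9,j)·(-5)^j·(-3y)^(9-j); the y^3 term has j = 6.
C(9,6) = 84.
Coefficient = C(9,6) · (-5)^6 · (-3)^3 = 84 · 15625 · (-27) = -35437500.

-35437500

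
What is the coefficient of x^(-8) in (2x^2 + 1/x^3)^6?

60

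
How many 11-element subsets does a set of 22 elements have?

705432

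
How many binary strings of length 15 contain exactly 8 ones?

Choose the 8 positions: C(15,8) = 6435.

6435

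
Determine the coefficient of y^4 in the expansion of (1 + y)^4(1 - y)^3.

Coefficient of y^4 = Σ_{j} C(4,j)·1^j·C(3,4-j)·(-1)^(4-j) for j from 1 to 4.
= (-4) + 18 + (-12) + 1 = 3.

3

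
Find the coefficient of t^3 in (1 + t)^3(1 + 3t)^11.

Coefficient of t^3 = Σ_{j} C(3,j)·1^j·C(11,3-j)·3^(3-j) for j from 0 to 3.
= 4455 + 1485 + 99 + 1 = 6040.

6040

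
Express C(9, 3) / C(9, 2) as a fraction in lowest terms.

7/3

C(n,k+1)/C(n,k) = (n−k)/(k+1) = (9−2)/(2+1) = 7/3.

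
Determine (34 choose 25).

C(34,25) = C(34,9) by symmetry.
C(34,9) = (34·33·32·31·30·29·28·27·26) / 9! = 19033511777280 / 362880 = 52451256.

52451256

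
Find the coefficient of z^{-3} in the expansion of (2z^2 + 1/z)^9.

144

General term: C(9,j)·(2z^2)^j·(1/z)^(9-j), with z-exponent 2j − 1(9−j) = 3j − 9.
Set 3j − 9 = -3: j = 2.
C(9,2) = 36; 2^2 = 4; 1^7 = 1.
Coefficient = 36 · 4 · 1 = 144.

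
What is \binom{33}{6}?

1107568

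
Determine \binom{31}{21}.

44352165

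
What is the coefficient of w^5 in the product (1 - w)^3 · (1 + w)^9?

Coefficient of w^5 = Σ_{j} C(3,j)·(-1)^j·C(9,5-j)·1^(5-j) for j from 0 to 3.
= 126 + (-378) + 252 + (-36) = -36.

-36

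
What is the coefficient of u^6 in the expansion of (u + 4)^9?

The general term is C(9,j)·(u)^j·(4)^(9-j); the u^6 term has j = 6.
C(9,6) = 84.
Coefficient = C(9,6) · 4^3 = 84 · 64 = 5376.

5376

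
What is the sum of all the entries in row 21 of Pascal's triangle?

2097152

Setting x = 1 in (1+x)^21 gives Σ C(21,j) = 2^21 = 2097152.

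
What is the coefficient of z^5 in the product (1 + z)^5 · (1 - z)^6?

-10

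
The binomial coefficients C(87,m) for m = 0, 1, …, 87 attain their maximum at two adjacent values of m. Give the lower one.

43

For odd n = 87, C(87,m) peaks at m = (n−1)/2 and (n+1)/2; the lower is 43.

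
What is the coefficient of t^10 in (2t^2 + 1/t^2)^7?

448

General term: C(7,j)·(2t^2)^j·(1/t^2)^(7-j), with t-exponent 2j − 2(7−j) = 4j − 14.
Set 4j − 14 = 10: j = 6.
C(7,6) = 7; 2^6 = 64; 1^1 = 1.
Coefficient = 7 · 64 · 1 = 448.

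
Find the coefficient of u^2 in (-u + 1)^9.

36

The general term is C(9,j)·(-u)^j·(1)^(9-j); the u^2 term has j = 2.
C(9,2) = 36.
Coefficient = C(9,2) = 36.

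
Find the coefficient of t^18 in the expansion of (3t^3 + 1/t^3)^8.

17496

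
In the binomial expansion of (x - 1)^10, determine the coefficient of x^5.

The general term is C(10,j)·(x)^j·(-1)^(10-j); the x^5 term has j = 5.
C(10,5) = 252.
Coefficient = C(10,5) · (-1)^5 = 252 · (-1) = -252.

-252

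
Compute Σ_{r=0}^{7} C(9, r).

502

1 + 9 + 36 + 84 + 126 + 126 + 84 + 36 = 502.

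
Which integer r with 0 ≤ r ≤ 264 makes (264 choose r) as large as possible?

C(264,r) is maximized at r = 264/2 = 132.

132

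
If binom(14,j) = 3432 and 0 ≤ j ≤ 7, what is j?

7

C(14,j) increases on 0 ≤ j ≤ 7. C(14,6) = 3003 and C(14,7) = 3432, so j = 7.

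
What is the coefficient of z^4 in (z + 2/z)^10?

General term: C(10,j)·(z)^j·(2/z)^(10-j), with z-exponent 1j − 1(10−j) = 2j − 10.
Set 2j − 10 = 4: j = 7.
C(10,7) = 120; 1^7 = 1; 2^3 = 8.
Coefficient = 120 · 1 · 8 = 960.

960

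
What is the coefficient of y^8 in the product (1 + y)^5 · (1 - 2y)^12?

-4400

Coefficient of y^8 = Σ_{j} C(5,j)·1^j·C(12,8-j)·(-2)^(8-j) for j from 0 to 5.
= 126720 + (-506880) + 591360 + (-253440) + 39600 + (-1760) = -4400.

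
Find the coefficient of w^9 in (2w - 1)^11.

The general term is C(11,j)·(2w)^j·(-1)^(11-j); the w^9 term has j = 9.
C(11,9) = 55.
Coefficient = C(11,9) · 2^9 = 55 · 512 = 28160.

28160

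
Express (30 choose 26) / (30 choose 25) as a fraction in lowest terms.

C(n,k+1)/C(n,k) = (n−k)/(k+1) = (30−25)/(25+1) = 5/26.

5/26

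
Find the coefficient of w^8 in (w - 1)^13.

The general term is C(13,j)·(w)^j·(-1)^(13-j); the w^8 term has j = 8.
C(13,8) = 1287.
Coefficient = C(13,8) · (-1)^5 = 1287 · (-1) = -1287.

-1287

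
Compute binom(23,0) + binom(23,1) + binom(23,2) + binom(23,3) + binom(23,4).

10903

1 + 23 + 253 + 1771 + 8855 = 10903.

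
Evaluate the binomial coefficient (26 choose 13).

C(26,13) = (26·25·24·23·22·21·20·19·18·17·16·15·14) / 13! = 64764752532480000 / 6227020800 = 10400600.

10400600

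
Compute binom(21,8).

203490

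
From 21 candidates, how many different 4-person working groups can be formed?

5985

This is C(21,4) = 5985.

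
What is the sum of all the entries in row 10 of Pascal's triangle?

Setting x = 1 in (1+x)^10 gives Σ C(10,j) = 2^10 = 1024.

1024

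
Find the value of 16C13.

560

C(16,13) = C(16,3) by symmetry.
C(16,3) = (16·15·14) / 3! = 3360 / 6 = 560.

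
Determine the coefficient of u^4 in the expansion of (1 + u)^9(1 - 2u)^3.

-18

Coefficient of u^4 = Σ_{j} C(9,j)·1^j·C(3,4-j)·(-2)^(4-j) for j from 1 to 4.
= (-72) + 432 + (-504) + 126 = -18.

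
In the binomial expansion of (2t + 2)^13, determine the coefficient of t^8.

The general term is C(13,j)·(2t)^j·(2)^(13-j); the t^8 term has j = 8.
C(13,8) = 1287.
Coefficient = C(13,8) · 2^8 · 2^5 = 1287 · 256 · 32 = 10543104.

10543104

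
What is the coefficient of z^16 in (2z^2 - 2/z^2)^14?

-5963776

General term: C(14,j)·(2z^2)^j·(-2/z^2)^(14-j), with z-exponent 2j − 2(14−j) = 4j − 28.
Set 4j − 28 = 16: j = 11.
C(14,11) = 364; 2^11 = 2048; (-2)^3 = -8.
Coefficient = 364 · 2048 · (-8) = -5963776.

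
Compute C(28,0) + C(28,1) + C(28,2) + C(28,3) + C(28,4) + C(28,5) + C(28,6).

499178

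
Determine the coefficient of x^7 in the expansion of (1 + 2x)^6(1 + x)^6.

Coefficient of x^7 = Σ_{j} C(6,j)·2^j·C(6,7-j)·1^(7-j) for j from 1 to 6.
= 12 + 360 + 2400 + 4800 + 2880 + 384 = 10836.

10836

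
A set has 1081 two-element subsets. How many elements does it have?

47

n(n−1)/2 = 1081 ⇒ n(n−1) = 2162. Since 47·46 = 2162, n = 47.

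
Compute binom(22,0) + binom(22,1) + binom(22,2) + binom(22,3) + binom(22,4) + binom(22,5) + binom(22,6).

110056

1 + 22 + 231 + 1540 + 7315 + 26334 + 74613 = 110056.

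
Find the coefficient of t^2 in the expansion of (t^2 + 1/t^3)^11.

General term: C(11,j)·(t^2)^j·(1/t^3)^(11-j), with t-exponent 2j − 3(11−j) = 5j − 33.
Set 5j − 33 = 2: j = 7.
C(11,7) = 330; 1^7 = 1; 1^4 = 1.
Coefficient = 330 · 1 · 1 = 330.

330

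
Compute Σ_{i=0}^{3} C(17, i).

834

1 + 17 + 136 + 680 = 834.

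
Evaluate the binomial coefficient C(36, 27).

C(36,27) = C(36,9) by symmetry.
C(36,9) = (36·35·34·33·32·31·30·29·28) / 9! = 34162713446400 / 362880 = 94143280.

94143280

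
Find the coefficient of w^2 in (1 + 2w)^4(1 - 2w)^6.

-12

Coefficient of w^2 = Σ_{j} C(4,j)·2^j·C(6,2-j)·(-2)^(2-j) for j from 0 to 2.
= 60 + (-96) + 24 = -12.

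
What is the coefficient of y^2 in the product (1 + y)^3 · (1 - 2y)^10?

123

Coefficient of y^2 = Σ_{j} C(3,j)·1^j·C(10,2-j)·(-2)^(2-j) for j from 0 to 2.
= 180 + (-60) + 3 = 123.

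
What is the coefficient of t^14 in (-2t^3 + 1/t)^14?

General term: C(14,j)·(-2t^3)^j·(1/t)^(14-j), with t-exponent 3j − 1(14−j) = 4j − 14.
Set 4j − 14 = 14: j = 7.
C(14,7) = 3432; (-2)^7 = -128; 1^7 = 1.
Coefficient = 3432 · (-128) · 1 = -439296.

-439296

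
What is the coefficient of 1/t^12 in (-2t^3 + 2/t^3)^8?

7168

General term: C(8,j)·(-2t^3)^j·(2/t^3)^(8-j), with t-exponent 3j − 3(8−j) = 6j − 24.
Set 6j − 24 = -12: j = 2.
C(8,2) = 28; (-2)^2 = 4; 2^6 = 64.
Coefficient = 28 · 4 · 64 = 7168.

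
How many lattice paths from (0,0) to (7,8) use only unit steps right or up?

6435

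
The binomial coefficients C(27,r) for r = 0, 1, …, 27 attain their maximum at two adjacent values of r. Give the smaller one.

13

For odd n = 27, C(27,r) peaks at r = (n−1)/2 and (n+1)/2; the smaller is 13.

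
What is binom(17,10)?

C(17,10) = C(17,7) by symmetry.
C(17,7) = (17·16·15·14·13·12·11) / 7! = 98017920 / 5040 = 19448.

19448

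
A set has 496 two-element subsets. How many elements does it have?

n(n−1)/2 = 496 ⇒ n(n−1) = 992. Since 32·31 = 992, n = 32.

32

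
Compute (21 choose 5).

C(21,5) = (21·20·19·18·17) / 5! = 2441880 / 120 = 20349.

20349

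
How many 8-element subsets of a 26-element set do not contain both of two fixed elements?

All 8-subsets: C(26,8) = 1562275. Those containing both fixed elements: C(24,6) = 134596.
1562275 − 134596 = 1427679.

1427679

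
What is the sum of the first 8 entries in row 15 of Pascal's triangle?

1 + 15 + 105 + 455 + 1365 + 3003 + 5005 + 6435 = 16384.

16384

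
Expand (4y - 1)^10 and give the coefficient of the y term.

The general term is C(10,j)·(4y)^j·(-1)^(10-j); the y^1 term has j = 1.
C(10,1) = 10.
Coefficient = C(10,1) · 4^1 · (-1)^9 = 10 · 4 · (-1) = -40.

-40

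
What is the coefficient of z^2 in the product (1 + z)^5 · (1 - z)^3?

Coefficient of z^2 = Σ_{j} C(5,j)·1^j·C(3,2-j)·(-1)^(2-j) for j from 0 to 2.
= 3 + (-15) + 10 = -2.

-2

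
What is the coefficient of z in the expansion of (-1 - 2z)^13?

-26

The general term is C(13,j)·(-1)^j·(-2z)^(13-j); the z^1 term has j = 12.
C(13,12) = 13.
Coefficient = C(13,12) · (-2)^1 = 13 · (-2) = -26.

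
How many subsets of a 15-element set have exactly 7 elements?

Choose the 7 positions: C(15,7) = 6435.

6435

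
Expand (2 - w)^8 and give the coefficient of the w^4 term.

The general term is C(8,j)·(2)^j·(-w)^(8-j); the w^4 term has j = 4.
C(8,4) = 70.
Coefficient = C(8,4) · 2^4 = 70 · 16 = 1120.

1120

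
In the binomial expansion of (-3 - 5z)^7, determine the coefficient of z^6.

The general term is C(7,j)·(-3)^j·(-5z)^(7-j); the z^6 term has j = 1.
C(7,1) = 7.
Coefficient = C(7,1) · (-3)^1 · (-5)^6 = 7 · (-3) · 15625 = -328125.

-328125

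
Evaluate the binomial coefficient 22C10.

646646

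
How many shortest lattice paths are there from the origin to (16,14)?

Each path is a sequence of 30 steps with 16 rights: C(30,16) = 145422675.

145422675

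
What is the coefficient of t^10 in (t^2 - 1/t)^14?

3003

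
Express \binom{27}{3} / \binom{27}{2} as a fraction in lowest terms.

25/3

C(n,k+1)/C(n,k) = (n−k)/(k+1) = (27−2)/(2+1) = 25/3.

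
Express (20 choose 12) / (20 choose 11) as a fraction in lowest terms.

C(n,k+1)/C(n,k) = (n−k)/(k+1) = (20−11)/(11+1) = 9/12 = 3/4.

3/4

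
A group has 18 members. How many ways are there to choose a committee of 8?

43758

This is C(18,8) = 43758.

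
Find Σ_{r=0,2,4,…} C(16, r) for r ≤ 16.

32768

Half of (1+1)^16 + (1−1)^16 gives the even-index sum: 2^15 = 32768.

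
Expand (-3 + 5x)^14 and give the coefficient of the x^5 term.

The general term is C(14,j)·(-3)^j·(5x)^(14-j); the x^5 term has j = 9.
C(14,9) = 2002.
Coefficient = C(14,9) · (-3)^9 · 5^5 = 2002 · (-19683) · 3125 = -123141768750.

-123141768750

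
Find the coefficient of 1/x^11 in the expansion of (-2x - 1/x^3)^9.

-2016

General term: C(9,j)·(-2x)^j·(-1/x^3)^(9-j), with x-exponent 1j − 3(9−j) = 4j − 27.
Set 4j − 27 = -11: j = 4.
C(9,4) = 126; (-2)^4 = 16; (-1)^5 = -1.
Coefficient = 126 · 16 · (-1) = -2016.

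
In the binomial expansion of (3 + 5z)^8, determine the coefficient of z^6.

3937500

The general term is C(8,j)·(3)^j·(5z)^(8-j); the z^6 term has j = 2.
C(8,2) = 28.
Coefficient = C(8,2) · 3^2 · 5^6 = 28 · 9 · 15625 = 3937500.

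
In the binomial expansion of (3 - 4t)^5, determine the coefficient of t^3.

-5760

The general term is C(5,j)·(3)^j·(-4t)^(5-j); the t^3 term has j = 2.
C(5,2) = 10.
Coefficient = C(5,2) · 3^2 · (-4)^3 = 10 · 9 · (-64) = -5760.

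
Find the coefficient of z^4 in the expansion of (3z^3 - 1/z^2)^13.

General term: C(13,j)·(3z^3)^j·(-1/z^2)^(13-j), with z-exponent 3j − 2(13−j) = 5j − 26.
Set 5j − 26 = 4: j = 6.
C(13,6) = 1716; 3^6 = 729; (-1)^7 = -1.
Coefficient = 1716 · 729 · (-1) = -1250964.

-1250964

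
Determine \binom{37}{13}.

3562467300

C(37,13) = (37·36·35·34·33·32·31·30·29·28·27·26·25) / 13! = 22183557976419840000 / 6227020800 = 3562467300.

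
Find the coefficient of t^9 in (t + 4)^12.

14080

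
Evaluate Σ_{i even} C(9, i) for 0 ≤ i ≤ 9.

256

Half of (1+1)^9 + (1−1)^9 gives the even-index sum: 2^8 = 256.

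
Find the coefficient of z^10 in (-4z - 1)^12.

69206016

The general term is C(12,j)·(-4z)^j·(-1)^(12-j); the z^10 term has j = 10.
C(12,10) = 66.
Coefficient = C(12,10) · (-4)^10 = 66 · 1048576 = 69206016.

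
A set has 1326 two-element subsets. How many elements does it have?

n(n−1)/2 = 1326 ⇒ n(n−1) = 2652. Since 52·51 = 2652, n = 52.

52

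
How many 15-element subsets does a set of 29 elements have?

77558760

C(29,15) = C(29,14) by symmetry.
C(29,14) = (29·28·27·26·25·24·23·22·21·20·19·18·17·16) / 14! = 6761440164390912000 / 87178291200 = 77558760.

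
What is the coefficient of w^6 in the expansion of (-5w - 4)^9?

-84000000

The general term is C(9,j)·(-5w)^j·(-4)^(9-j); the w^6 term has j = 6.
C(9,6) = 84.
Coefficient = C(9,6) · (-5)^6 · (-4)^3 = 84 · 15625 · (-64) = -84000000.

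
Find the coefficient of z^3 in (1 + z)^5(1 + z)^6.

165

(1 + z)^5(1 + z)^6 = (1 + z)^11, so the coefficient of z^3 is C(11,3)·1^3 = 165·1 = 165.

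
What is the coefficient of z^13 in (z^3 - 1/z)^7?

General term: C(7,j)·(z^3)^j·(-1/z)^(7-j), with z-exponent 3j − 1(7−j) = 4j − 7.
Set 4j − 7 = 13: j = 5.
C(7,5) = 21; 1^5 = 1; (-1)^2 = 1.
Coefficient = 21 · 1 · 1 = 21.

21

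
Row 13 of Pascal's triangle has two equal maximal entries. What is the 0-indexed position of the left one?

For odd n = 13, C(13,k) peaks at k = (n−1)/2 and (n+1)/2; the smaller is 6.

6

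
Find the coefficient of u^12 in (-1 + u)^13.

-13

The general term is C(13,j)·(-1)^j·(u)^(13-j); the u^12 term has j = 1.
C(13,1) = 13.
Coefficient = C(13,1) · (-1)^1 = 13 · (-1) = -13.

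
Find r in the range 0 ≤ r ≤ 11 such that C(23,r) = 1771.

C(23,r) increases on 0 ≤ r ≤ 11. C(23,2) = 253 and C(23,3) = 1771, so r = 3.

3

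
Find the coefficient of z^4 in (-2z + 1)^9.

The general term is C(9,j)·(-2z)^j·(1)^(9-j); the z^4 term has j = 4.
C(9,4) = 126.
Coefficient = C(9,4) · (-2)^4 = 126 · 16 = 2016.

2016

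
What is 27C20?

888030

C(27,20) = C(27,7) by symmetry.
C(27,7) = (27·26·25·24·23·22·21) / 7! = 4475671200 / 5040 = 888030.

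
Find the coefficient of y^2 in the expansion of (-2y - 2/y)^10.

215040

General term: C(10,j)·(-2y)^j·(-2/y)^(10-j), with y-exponent 1j − 1(10−j) = 2j − 10.
Set 2j − 10 = 2: j = 6.
C(10,6) = 210; (-2)^6 = 64; (-2)^4 = 16.
Coefficient = 210 · 64 · 16 = 215040.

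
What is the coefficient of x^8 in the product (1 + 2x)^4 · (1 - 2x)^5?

256

Coefficient of x^8 = Σ_{j} C(4,j)·2^j·C(5,8-j)·(-2)^(8-j) for j from 3 to 4.
= (-1024) + 1280 = 256.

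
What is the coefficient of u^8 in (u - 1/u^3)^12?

-12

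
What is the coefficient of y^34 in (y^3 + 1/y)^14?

General term: C(14,j)·(y^3)^j·(1/y)^(14-j), with y-exponent 3j − 1(14−j) = 4j − 14.
Set 4j − 14 = 34: j = 12.
C(14,12) = 91; 1^12 = 1; 1^2 = 1.
Coefficient = 91 · 1 · 1 = 91.

91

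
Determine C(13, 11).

78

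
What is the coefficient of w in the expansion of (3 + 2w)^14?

44641044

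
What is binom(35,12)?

834451800

C(35,12) = (35·34·33·32·31·30·29·28·27·26·25·24) / 12! = 399703747322880000 / 479001600 = 834451800.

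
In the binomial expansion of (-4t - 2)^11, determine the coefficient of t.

The general term is C(11,j)·(-4t)^j·(-2)^(11-j); the t^1 term has j = 1.
C(11,1) = 11.
Coefficient = C(11,1) · (-4)^1 · (-2)^10 = 11 · (-4) · 1024 = -45056.

-45056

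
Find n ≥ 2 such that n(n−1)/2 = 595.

n(n−1)/2 = 595 ⇒ n(n−1) = 1190. Since 35·34 = 1190, n = 35.

35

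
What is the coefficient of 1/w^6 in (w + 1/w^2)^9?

126

General term: C(9,j)·(w)^j·(1/w^2)^(9-j), with w-exponent 1j − 2(9−j) = 3j − 18.
Set 3j − 18 = -6: j = 4.
C(9,4) = 126; 1^4 = 1; 1^5 = 1.
Coefficient = 126 · 1 · 1 = 126.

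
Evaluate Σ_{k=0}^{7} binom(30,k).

1 + 30 + 435 + 4060 + 27405 + 142506 + 593775 + 2035800 = 2804012.

2804012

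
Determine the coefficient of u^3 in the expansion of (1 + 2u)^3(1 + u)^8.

328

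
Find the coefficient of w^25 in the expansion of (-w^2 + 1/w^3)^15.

15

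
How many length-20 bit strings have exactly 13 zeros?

77520

Choose the 13 positions: C(20,13) = 77520.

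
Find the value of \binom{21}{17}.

C(21,17) = C(21,4) by symmetry.
C(21,4) = (21·20·19·18) / 4! = 143640 / 24 = 5985.

5985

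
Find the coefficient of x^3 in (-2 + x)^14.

The general term is C(14,j)·(-2)^j·(x)^(14-j); the x^3 term has j = 11.
C(14,11) = 364.
Coefficient = C(14,11) · (-2)^11 = 364 · (-2048) = -745472.

-745472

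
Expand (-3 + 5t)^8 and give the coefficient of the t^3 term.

The general term is C(8,j)·(-3)^j·(5t)^(8-j); the t^3 term has j = 5.
C(8,5) = 56.
Coefficient = C(8,5) · (-3)^5 · 5^3 = 56 · (-243) · 125 = -1701000.

-1701000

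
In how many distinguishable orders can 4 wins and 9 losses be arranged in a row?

715

Choose positions for the wins: C(13,4) = 715.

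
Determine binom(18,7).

C(18,7) = (18·17·16·15·14·13·12) / 7! = 160392960 / 5040 = 31824.

31824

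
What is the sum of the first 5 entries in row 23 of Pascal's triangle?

1 + 23 + 253 + 1771 + 8855 = 10903.

10903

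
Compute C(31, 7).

2629575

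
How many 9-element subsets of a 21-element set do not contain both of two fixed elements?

243542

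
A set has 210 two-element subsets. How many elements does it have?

n(n−1)/2 = 210 ⇒ n(n−1) = 420. Since 21·20 = 420, n = 21.

21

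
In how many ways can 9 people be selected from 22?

497420

This is C(22,9) = 497420.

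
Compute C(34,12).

C(34,12) = (34·33·32·31·30·29·28·27·26·25·24·23) / 12! = 262662462526464000 / 479001600 = 548354040.

548354040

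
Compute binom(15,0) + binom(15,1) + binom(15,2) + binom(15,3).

1 + 15 + 105 + 455 = 576.

576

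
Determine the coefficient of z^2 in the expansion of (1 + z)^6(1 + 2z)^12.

Coefficient of z^2 = Σ_{j} C(6,j)·1^j·C(12,2-j)·2^(2-j) for j from 0 to 2.
= 264 + 144 + 15 = 423.

423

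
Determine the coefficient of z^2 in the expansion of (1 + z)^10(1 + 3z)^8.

Coefficient of z^2 = Σ_{j} C(10,j)·1^j·C(8,2-j)·3^(2-j) for j from 0 to 2.
= 252 + 240 + 45 = 537.

537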